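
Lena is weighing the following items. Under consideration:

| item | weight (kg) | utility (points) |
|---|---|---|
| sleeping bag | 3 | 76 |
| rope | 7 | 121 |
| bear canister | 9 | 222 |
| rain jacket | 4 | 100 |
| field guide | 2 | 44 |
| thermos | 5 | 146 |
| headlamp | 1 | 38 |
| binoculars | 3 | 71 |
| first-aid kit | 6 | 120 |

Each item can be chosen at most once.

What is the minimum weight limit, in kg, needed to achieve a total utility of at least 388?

Look for the lowest-weight combination reaching 388.
bear canister + thermos + headlamp: 406 utility at 15 kg.
Any bundle with less than 15 kg falls short of 388.

15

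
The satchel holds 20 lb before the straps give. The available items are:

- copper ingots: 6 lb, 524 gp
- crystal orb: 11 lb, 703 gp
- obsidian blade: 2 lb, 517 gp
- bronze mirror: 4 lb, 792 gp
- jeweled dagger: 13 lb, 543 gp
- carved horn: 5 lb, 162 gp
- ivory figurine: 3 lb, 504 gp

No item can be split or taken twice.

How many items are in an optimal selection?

4

The maximum value within 20 lb is 2516.
crystal orb + obsidian blade + bronze mirror + ivory figurine hits 2516 at 20 lb.
All optima have 4 items.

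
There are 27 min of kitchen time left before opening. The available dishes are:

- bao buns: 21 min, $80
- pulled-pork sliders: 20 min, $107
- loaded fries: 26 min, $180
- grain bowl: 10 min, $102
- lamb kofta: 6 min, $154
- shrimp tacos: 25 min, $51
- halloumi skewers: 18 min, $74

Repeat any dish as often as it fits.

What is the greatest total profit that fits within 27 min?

616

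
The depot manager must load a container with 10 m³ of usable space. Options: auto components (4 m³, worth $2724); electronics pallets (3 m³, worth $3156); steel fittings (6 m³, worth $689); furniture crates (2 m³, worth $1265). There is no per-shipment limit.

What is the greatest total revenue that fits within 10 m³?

Best packing: 3×electronics pallets — 9 m³, 9468 total.
That's the maximum — no swap from here does better than 9468.

9468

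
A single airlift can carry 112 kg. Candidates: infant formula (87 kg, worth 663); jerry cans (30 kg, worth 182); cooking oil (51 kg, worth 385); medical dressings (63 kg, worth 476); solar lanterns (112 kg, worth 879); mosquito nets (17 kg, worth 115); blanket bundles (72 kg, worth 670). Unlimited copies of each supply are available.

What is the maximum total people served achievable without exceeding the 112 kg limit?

Ranking by ratio (people served/kg): blanket bundles 9.31, solar lanterns 7.85, infant formula 7.62.
Best packing: 2×mosquito nets + blanket bundles — 106 kg, 900 total.

900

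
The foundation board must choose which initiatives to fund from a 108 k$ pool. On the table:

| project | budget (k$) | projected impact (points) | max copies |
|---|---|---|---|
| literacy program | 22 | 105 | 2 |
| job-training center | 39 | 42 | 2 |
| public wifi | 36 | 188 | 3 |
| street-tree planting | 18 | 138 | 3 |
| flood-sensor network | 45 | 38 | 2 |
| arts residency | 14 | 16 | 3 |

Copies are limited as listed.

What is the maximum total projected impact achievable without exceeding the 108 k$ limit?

652

Taking the top-ratio projects first gives public wifi + 3×street-tree planting + arts residency for 618 (104 k$).
The 32 k$ tied up in street-tree planting and arts residency is better spent on public wifi — total rises to 652 (108 k$).
That's the maximum — no swap from here does better than 652.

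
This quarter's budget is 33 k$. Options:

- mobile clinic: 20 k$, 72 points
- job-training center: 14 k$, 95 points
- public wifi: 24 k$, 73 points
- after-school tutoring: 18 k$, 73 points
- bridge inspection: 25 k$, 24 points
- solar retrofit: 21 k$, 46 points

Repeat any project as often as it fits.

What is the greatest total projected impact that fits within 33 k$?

190

2×job-training center uses 28 of the 33 k$ and totals 190.
Nothing else within 33 k$ beats 190.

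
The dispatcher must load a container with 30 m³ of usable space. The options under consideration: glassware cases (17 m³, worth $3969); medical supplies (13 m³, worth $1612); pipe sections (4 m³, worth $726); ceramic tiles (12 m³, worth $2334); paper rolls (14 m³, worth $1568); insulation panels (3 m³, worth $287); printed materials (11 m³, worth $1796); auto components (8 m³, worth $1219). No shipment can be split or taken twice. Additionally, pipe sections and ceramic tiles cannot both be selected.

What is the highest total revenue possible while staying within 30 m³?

6303

The ratio ordering already packs tightly: glassware cases + ceramic tiles, 29 m³, 6303.
An exhaustive check of the 256 subsets confirms 6303.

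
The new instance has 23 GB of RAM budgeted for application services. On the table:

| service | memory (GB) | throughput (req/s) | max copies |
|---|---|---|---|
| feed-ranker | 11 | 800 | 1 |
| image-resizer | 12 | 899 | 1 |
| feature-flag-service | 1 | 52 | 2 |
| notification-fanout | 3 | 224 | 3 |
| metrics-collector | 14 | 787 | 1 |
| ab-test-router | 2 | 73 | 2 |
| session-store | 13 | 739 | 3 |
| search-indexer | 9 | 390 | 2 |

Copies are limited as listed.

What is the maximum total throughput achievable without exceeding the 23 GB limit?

Taking the top-ratio services first gives image-resizer + 2×feature-flag-service + 3×notification-fanout for 1675 (23 GB).
Replace 2×feature-flag-service and 3×notification-fanout with feed-ranker: the trade gains 24 net, giving 1699 at 23 GB.
No other feasible combination exceeds 1699.

1699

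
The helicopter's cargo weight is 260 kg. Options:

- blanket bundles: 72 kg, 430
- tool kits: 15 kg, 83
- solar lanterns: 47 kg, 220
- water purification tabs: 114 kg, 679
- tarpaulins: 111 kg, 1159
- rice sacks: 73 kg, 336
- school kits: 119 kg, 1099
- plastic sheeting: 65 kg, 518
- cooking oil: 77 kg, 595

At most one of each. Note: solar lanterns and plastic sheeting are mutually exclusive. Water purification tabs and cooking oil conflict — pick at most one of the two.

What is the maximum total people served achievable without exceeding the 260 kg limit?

Density check — tarpaulins 10.44, school kits 9.24, plastic sheeting 7.97 are the best per kg.
The ratio ordering already packs tightly: tool kits + tarpaulins + school kits, 245 kg, 2341.

2341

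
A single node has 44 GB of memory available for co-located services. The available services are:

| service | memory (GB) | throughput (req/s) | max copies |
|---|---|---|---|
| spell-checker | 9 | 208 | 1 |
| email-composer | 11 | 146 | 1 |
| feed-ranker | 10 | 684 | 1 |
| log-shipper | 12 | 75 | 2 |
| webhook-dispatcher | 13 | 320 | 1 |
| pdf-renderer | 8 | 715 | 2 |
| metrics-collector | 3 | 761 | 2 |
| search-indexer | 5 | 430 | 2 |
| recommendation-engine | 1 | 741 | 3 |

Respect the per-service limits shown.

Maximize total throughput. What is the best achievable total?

6289

A density-first pass picks spell-checker + 2×pdf-renderer + 2×metrics-collector + 2×search-indexer + 3×recommendation-engine — 6243 at 44 GB.
The 14 GB tied up in spell-checker and search-indexer is better spent on feed-ranker — total rises to 6289 (40 GB).
Nothing else within 44 GB beats 6289.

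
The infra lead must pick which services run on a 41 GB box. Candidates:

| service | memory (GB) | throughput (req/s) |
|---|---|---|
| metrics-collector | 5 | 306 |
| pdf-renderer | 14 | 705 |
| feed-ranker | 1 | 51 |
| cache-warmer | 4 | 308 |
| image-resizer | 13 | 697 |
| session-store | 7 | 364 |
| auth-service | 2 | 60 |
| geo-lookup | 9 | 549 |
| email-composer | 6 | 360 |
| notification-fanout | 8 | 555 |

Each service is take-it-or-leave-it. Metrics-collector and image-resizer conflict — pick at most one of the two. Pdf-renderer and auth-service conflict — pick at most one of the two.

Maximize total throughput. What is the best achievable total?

2520

Ranking by ratio (throughput/GB): cache-warmer 77.00, notification-fanout 69.38, metrics-collector 61.20, geo-lookup 61.00.
A density-first pass picks metrics-collector + feed-ranker + cache-warmer + session-store + geo-lookup + email-composer + notification-fanout — 2493 at 40 GB.
Replace metrics-collector and session-store with image-resizer: the trade gains 27 net, giving 2520 at 41 GB.
Nothing else feasible within 41 GB beats 2520.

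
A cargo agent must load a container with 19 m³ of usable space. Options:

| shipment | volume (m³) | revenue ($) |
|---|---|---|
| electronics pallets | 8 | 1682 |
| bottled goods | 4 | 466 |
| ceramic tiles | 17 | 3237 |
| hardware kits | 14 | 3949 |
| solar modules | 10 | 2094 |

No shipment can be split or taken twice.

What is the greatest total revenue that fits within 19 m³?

4415

Density check — hardware kits 282.07, electronics pallets 210.25, solar modules 209.40, ceramic tiles 190.41 are the best per m³.
Bottled goods + hardware kits uses 18 of the 19 m³ and totals 4415.
The closest alternative, hardware kits, reaches only 3949.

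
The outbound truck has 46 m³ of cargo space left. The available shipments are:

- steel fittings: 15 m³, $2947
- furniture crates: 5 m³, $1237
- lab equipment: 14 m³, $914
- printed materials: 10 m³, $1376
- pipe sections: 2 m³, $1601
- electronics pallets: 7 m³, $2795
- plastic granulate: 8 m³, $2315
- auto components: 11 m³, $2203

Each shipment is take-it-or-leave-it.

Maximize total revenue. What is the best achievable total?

Greedy by ratio would take furniture crates + printed materials + pipe sections + electronics pallets + plastic granulate + auto components: 43 m³ used, total 11527.
Dropping furniture crates and printed materials frees 15 m³; slotting in steel fittings (15 m³) lifts the total to 11861 at 43 m³.

11861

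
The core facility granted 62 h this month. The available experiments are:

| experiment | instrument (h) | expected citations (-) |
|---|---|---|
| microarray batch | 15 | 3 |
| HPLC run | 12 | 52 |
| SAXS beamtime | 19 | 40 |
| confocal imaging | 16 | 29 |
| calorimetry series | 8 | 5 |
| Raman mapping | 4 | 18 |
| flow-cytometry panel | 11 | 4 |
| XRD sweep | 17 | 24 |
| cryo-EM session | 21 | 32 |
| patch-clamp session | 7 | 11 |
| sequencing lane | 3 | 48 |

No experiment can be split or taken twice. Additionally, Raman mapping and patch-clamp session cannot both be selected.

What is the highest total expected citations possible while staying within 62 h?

Taking HPLC run + SAXS beamtime + confocal imaging + calorimetry series + Raman mapping + sequencing lane: 62 h used, 192 in expected citations.
An exhaustive check of the 2048 subsets confirms 192.

192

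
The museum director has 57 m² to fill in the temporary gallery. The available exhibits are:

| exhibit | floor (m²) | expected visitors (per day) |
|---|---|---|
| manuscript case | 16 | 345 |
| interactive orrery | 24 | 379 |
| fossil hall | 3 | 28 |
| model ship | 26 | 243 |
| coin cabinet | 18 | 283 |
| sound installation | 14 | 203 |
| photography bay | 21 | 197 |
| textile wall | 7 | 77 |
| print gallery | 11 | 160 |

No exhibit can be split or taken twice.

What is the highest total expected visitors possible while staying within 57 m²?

Density check — manuscript case 21.56, interactive orrery 15.79, coin cabinet 15.72, print gallery 14.55 are the best per m².
Greedy by ratio would take manuscript case + interactive orrery + fossil hall + print gallery: 54 m² used, total 912.
Replace print gallery with sound installation: the trade gains 43 net, giving 955 at 57 m².

955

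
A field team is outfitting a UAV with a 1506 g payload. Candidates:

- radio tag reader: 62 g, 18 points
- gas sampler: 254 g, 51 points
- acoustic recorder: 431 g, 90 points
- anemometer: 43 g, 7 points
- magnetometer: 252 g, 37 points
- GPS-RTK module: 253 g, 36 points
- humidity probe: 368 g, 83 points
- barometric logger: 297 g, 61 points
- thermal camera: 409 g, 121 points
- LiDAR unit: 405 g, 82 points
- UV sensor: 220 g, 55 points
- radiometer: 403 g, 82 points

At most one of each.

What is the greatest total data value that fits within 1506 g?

367

Ranking by ratio (data value/g): thermal camera 0.30, radio tag reader 0.29, UV sensor 0.25, humidity probe 0.23.
Radio tag reader + acoustic recorder + humidity probe + thermal camera + UV sensor uses 1490 of the 1506 g and totals 367.
Next best is radio tag reader + anemometer + humidity probe + thermal camera + UV sensor + radiometer at 366 (1505 g) — short by 1.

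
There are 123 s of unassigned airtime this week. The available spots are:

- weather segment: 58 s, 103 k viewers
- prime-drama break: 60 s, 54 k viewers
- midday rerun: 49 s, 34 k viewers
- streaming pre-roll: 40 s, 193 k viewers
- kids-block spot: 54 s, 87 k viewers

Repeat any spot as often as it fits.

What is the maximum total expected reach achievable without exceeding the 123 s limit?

579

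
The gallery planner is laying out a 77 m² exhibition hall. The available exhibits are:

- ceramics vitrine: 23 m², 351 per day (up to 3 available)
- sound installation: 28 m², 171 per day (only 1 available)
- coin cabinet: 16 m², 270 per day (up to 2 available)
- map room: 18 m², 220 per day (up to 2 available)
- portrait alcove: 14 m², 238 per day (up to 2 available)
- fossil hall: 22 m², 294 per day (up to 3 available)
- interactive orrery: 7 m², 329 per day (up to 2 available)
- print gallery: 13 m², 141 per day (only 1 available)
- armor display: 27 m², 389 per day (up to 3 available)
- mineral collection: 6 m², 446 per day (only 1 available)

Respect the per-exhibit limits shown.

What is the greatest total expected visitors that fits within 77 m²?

Ranking by ratio (expected visitors/m²): mineral collection 74.33, interactive orrery 47.00, portrait alcove 17.00.
Greedy by ratio would take coin cabinet + 2×portrait alcove + 2×interactive orrery + print gallery + mineral collection: 77 m² used, total 1991.
Dropping portrait alcove and print gallery frees 27 m²; slotting in armor display (27 m²) lifts the total to 2001 at 77 m².
Every other selection either busts 77 m² or exceeds an availability limit or fails to beat 2001.

2001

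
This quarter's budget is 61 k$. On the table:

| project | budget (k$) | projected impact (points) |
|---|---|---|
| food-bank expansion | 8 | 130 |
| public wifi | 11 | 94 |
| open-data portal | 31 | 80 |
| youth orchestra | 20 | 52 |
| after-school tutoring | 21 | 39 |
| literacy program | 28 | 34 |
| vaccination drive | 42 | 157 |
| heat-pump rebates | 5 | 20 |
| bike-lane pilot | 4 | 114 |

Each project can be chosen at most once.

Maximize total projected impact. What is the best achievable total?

Greedy by ratio would take food-bank expansion + public wifi + youth orchestra + heat-pump rebates + bike-lane pilot: 48 k$ used, total 410.
Replace youth orchestra with open-data portal: the trade gains 28 net, giving 438 at 59 k$.
The spare 2 k$ is too small for any remaining project, and no exchange beats 438.

438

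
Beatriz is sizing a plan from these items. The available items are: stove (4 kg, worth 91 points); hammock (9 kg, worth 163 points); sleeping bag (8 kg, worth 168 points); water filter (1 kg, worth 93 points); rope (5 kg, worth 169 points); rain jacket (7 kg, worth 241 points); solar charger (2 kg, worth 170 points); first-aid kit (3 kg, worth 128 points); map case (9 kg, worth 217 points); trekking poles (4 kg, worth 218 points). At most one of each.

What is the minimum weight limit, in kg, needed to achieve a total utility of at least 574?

10

Look for the lowest-weight combination reaching 574.
water filter + solar charger + first-aid kit + trekking poles reaches 609 using 10 kg.
Below 10 kg the best achievable stays under 574.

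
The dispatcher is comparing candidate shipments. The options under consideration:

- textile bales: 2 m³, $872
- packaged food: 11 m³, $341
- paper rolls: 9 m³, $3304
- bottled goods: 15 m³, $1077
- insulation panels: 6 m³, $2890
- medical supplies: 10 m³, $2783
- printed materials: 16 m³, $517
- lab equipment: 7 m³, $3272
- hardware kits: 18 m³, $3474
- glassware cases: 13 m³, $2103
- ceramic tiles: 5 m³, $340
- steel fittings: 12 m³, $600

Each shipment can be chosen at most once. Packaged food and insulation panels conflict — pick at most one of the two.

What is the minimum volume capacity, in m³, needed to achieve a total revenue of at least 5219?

13

Look for the lowest-volume combination reaching 5219.
insulation panels + lab equipment reaches 6162 using 13 m³.
Below 13 m³ the best achievable stays under 5219.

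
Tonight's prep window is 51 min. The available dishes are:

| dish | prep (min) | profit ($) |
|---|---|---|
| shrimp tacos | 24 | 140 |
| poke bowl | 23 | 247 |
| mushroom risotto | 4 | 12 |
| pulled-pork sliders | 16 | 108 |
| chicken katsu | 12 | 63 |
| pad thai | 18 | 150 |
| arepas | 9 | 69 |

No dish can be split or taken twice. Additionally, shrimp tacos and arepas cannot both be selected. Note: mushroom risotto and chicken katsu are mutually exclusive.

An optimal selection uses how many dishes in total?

Optimal total is 466.
One optimal bundle: poke bowl + pad thai + arepas (50 min).
Every optimal selection uses 3 dishes.

3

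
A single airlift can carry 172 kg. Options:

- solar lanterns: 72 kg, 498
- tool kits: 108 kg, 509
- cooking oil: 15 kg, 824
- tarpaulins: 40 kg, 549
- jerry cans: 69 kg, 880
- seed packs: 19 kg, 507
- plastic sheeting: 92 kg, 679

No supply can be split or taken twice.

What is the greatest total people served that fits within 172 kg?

Best packing: cooking oil + tarpaulins + jerry cans + seed packs — 143 kg, 2760 total.
The closest alternative, cooking oil + tarpaulins + seed packs + plastic sheeting, reaches only 2559.

2760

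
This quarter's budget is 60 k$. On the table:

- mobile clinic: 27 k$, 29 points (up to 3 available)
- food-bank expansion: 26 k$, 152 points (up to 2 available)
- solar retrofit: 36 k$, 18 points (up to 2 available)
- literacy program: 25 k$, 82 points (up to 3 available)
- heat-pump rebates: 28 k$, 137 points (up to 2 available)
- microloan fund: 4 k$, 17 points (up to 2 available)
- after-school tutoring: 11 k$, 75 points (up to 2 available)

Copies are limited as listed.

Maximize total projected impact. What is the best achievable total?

Greedy by ratio would take food-bank expansion + 2×microloan fund + 2×after-school tutoring: 56 k$ used, total 336.
Dropping 2×after-school tutoring frees 22 k$; slotting in food-bank expansion (26 k$) lifts the total to 338 at 60 k$.
Nothing else within 60 k$ beats 338.

338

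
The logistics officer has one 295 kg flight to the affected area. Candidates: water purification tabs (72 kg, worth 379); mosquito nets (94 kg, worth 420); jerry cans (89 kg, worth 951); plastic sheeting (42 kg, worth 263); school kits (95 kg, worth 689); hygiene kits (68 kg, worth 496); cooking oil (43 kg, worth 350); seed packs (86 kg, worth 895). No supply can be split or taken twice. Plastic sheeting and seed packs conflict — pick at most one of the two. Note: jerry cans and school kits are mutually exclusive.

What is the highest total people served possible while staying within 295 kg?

Taking jerry cans + hygiene kits + cooking oil + seed packs: 286 kg used, 2692 in people served.

2692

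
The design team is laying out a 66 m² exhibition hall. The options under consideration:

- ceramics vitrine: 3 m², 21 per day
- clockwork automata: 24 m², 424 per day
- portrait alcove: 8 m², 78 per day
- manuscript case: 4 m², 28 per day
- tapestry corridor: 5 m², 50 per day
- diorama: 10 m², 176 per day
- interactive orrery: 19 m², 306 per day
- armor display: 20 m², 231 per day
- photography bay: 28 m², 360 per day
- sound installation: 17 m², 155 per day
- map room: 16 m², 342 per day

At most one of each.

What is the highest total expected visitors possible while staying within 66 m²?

1122

Taking the top-ratio exhibits first gives ceramics vitrine + clockwork automata + portrait alcove + tapestry corridor + diorama + map room for 1091 (66 m²).
The 21 m² tied up in ceramics vitrine and portrait alcove and diorama is better spent on interactive orrery — total rises to 1122 (64 m²).
The closest alternative, ceramics vitrine + clockwork automata + manuscript case + interactive orrery + map room, reaches only 1121.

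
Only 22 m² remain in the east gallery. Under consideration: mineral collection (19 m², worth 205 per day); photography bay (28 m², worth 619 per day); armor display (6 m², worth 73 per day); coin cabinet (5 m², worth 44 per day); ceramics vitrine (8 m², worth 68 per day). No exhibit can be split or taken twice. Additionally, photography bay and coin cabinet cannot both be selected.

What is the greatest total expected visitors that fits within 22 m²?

Greedy by ratio would take armor display + coin cabinet + ceramics vitrine: 19 m² used, total 185.
Dropping armor display and coin cabinet and ceramics vitrine frees 19 m²; slotting in mineral collection (19 m²) lifts the total to 205 at 19 m².
The closest alternative, armor display + coin cabinet + ceramics vitrine, reaches only 185.

205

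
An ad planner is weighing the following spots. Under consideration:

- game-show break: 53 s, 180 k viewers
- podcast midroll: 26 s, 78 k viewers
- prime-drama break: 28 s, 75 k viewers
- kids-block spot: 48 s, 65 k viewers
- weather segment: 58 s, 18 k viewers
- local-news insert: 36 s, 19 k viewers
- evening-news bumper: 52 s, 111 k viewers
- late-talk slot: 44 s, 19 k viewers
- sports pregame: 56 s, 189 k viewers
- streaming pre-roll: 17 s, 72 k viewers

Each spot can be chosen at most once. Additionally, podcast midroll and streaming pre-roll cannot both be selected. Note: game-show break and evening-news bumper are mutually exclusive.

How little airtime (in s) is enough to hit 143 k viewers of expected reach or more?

Need the lightest bundle worth ≥ 143.
prime-drama break + streaming pre-roll reaches 147 using 45 s.
No combination under 45 s hits 143.

45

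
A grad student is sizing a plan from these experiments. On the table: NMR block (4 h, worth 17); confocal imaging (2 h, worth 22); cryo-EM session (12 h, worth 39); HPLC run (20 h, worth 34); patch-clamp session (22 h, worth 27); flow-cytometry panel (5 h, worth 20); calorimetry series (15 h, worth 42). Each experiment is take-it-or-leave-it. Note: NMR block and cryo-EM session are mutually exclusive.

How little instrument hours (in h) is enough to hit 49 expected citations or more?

11

Look for the lowest-instrument combination reaching 49.
Taking NMR block + confocal imaging + flow-cytometry panel gives 59 (≥ 49) for 11 h.
Below 11 h the best achievable stays under 49.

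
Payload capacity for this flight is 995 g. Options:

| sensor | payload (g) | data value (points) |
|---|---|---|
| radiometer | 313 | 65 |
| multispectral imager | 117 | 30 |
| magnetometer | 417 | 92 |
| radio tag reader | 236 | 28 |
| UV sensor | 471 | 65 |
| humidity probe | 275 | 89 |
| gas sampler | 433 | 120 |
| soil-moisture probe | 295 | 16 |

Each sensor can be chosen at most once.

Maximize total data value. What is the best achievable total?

Density check — humidity probe 0.32, gas sampler 0.28, multispectral imager 0.26, magnetometer 0.22 are the best per g.
Filling by ratio: multispectral imager + humidity probe + gas sampler for 239, with 170 g left unused.
Dropping humidity probe frees 275 g; slotting in magnetometer (417 g) lifts the total to 242 at 967 g.
An exhaustive check of the 256 subsets confirms 242.

242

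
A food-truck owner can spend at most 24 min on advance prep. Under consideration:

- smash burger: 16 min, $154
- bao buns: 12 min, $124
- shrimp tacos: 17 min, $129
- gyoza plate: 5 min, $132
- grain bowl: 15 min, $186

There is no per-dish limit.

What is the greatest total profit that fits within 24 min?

528

Best packing: 4×gyoza plate — 20 min, 528 total.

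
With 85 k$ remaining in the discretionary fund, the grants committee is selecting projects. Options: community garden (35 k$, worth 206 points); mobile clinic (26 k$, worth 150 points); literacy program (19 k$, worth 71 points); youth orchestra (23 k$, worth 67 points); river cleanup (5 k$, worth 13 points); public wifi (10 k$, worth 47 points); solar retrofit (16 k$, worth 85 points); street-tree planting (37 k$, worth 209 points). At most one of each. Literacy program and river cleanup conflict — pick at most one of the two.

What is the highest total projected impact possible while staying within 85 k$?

462

Ranking by ratio (projected impact/k$): community garden 5.89, mobile clinic 5.77, street-tree planting 5.65, solar retrofit 5.31.
The ratio heuristic lands on community garden + mobile clinic + river cleanup + solar retrofit (454) but leaves 3 k$ idle.
A better packing is community garden + public wifi + street-tree planting: 82 k$, total 462.
Nothing else feasible within 85 k$ beats 462.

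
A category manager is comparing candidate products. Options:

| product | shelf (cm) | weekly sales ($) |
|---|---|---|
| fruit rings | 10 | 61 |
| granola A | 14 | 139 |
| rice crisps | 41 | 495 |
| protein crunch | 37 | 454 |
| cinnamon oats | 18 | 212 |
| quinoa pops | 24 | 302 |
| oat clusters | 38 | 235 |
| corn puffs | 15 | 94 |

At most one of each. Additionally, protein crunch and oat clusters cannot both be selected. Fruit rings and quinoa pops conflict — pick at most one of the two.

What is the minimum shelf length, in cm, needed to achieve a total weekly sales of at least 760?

65

Look for the lowest-shelf combination reaching 760.
rice crisps + quinoa pops reaches 797 using 65 cm.
No combination under 65 cm hits 760.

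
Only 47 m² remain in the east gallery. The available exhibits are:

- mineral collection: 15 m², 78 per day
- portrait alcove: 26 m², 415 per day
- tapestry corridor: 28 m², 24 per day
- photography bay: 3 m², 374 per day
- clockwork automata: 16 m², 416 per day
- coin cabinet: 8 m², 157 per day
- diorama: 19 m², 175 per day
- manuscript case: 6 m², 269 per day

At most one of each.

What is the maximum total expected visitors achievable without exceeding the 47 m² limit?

1234

Ranking by ratio (expected visitors/m²): photography bay 124.67, manuscript case 44.83, clockwork automata 26.00, coin cabinet 19.62.
Filling by ratio: photography bay + clockwork automata + coin cabinet + manuscript case for 1216, with 14 m² left unused.
Dropping coin cabinet frees 8 m²; slotting in diorama (19 m²) lifts the total to 1234 at 44 m².
Runner-up photography bay + clockwork automata + coin cabinet + manuscript case tops out at 1216.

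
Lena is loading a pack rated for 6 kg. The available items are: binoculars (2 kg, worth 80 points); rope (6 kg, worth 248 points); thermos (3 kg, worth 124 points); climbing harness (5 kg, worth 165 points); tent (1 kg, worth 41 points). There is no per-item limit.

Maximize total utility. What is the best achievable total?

248

The ratio ordering already packs tightly: rope, 6 kg, 248.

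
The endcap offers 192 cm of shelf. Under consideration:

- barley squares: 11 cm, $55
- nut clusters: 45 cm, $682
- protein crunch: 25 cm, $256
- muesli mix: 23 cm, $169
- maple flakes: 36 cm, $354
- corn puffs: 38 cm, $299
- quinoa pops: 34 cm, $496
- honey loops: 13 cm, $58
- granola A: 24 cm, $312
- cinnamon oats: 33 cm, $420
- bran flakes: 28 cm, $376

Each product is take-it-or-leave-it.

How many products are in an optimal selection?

Optimal total is 2542.
nut clusters + protein crunch + quinoa pops + granola A + cinnamon oats + bran flakes hits 2542 at 189 cm.
All optima have 6 products.

6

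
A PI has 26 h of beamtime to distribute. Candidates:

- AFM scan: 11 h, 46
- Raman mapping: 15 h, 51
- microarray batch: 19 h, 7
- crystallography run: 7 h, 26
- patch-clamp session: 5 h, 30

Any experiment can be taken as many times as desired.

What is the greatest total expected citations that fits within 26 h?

Ranking by ratio (expected citations/h): patch-clamp session 6.00, AFM scan 4.18, crystallography run 3.71, Raman mapping 3.40.
Best packing: 5×patch-clamp session — 25 h, 150 total.
No other feasible combination exceeds 150.

150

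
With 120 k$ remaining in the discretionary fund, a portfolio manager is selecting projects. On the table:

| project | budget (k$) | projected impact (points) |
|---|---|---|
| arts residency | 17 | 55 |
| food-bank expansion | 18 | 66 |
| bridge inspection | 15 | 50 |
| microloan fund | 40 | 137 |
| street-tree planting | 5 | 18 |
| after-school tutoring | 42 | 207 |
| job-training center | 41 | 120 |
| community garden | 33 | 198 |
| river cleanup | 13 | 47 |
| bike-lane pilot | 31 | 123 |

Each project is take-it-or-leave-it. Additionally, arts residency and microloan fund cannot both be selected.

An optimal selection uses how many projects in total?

4

Best achievable projected impact is 575.
One optimal bundle: after-school tutoring + community garden + river cleanup + bike-lane pilot (119 k$).
All optima have 4 projects.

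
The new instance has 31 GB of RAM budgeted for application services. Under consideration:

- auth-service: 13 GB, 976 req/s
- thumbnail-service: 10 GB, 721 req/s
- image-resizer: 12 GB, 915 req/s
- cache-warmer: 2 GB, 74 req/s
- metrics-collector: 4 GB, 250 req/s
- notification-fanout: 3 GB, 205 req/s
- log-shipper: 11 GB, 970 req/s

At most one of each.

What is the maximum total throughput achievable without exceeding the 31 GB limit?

2401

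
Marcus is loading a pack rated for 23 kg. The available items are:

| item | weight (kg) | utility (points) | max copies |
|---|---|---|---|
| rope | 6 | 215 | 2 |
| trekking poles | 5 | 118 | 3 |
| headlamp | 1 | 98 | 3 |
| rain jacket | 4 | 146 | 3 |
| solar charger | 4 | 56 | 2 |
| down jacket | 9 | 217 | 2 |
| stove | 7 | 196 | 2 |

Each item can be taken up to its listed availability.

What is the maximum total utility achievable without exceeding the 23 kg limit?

The ratio heuristic lands on rope + 3×headlamp + 3×rain jacket (947) but leaves 2 kg idle.
Dropping rain jacket frees 4 kg; slotting in rope (6 kg) lifts the total to 1016 at 23 kg.
Every other selection either busts 23 kg or exceeds an availability limit or fails to beat 1016.

1016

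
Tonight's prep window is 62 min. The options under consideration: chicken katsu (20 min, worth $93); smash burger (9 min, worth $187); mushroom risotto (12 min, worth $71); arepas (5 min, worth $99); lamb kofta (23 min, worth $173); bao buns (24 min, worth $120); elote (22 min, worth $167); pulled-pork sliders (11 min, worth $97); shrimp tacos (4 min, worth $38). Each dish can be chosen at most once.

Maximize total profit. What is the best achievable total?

627

Density check — smash burger 20.78, arepas 19.80, shrimp tacos 9.50 are the best per min.
Greedy by ratio would take smash burger + arepas + elote + pulled-pork sliders + shrimp tacos: 51 min used, total 588.
Replace elote and shrimp tacos with mushroom risotto + lamb kofta: the trade gains 39 net, giving 627 at 60 min.
The closest alternative, smash burger + arepas + lamb kofta + elote, reaches only 626.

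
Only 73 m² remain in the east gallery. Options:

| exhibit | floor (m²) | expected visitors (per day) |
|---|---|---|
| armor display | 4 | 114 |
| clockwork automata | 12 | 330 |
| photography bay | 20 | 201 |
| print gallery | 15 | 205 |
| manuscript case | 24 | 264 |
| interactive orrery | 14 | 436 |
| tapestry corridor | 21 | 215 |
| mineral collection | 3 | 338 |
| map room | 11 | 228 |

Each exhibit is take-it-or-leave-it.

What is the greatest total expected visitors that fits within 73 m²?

1710

Filling by ratio: armor display + clockwork automata + print gallery + interactive orrery + mineral collection + map room for 1651, with 14 m² left unused.
Dropping print gallery frees 15 m²; slotting in manuscript case (24 m²) lifts the total to 1710 at 68 m².
Runner-up armor display + clockwork automata + print gallery + manuscript case + interactive orrery + mineral collection tops out at 1687.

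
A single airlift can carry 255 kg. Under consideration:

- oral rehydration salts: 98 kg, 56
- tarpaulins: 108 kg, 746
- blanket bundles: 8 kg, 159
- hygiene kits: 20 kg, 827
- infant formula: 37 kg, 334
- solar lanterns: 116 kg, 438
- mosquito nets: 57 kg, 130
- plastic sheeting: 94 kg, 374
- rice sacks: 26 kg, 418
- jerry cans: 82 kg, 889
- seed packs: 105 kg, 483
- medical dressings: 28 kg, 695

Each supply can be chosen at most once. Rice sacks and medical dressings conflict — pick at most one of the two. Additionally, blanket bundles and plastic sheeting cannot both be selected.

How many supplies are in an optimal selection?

Optimal total is 3316.
For example tarpaulins + blanket bundles + hygiene kits + jerry cans + medical dressings achieves it, using 246 kg.
Every optimal selection uses 5 supplies.

5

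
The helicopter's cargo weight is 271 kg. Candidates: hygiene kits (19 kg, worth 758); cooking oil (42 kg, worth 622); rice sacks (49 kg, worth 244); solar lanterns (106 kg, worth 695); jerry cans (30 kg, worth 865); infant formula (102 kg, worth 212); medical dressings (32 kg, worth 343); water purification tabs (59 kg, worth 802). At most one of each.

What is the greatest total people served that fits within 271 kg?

3742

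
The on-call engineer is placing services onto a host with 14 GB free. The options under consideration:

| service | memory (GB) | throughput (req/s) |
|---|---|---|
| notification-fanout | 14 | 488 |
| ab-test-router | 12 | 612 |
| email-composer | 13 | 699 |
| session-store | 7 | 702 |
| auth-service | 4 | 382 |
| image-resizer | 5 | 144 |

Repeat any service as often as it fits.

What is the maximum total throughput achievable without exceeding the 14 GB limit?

1404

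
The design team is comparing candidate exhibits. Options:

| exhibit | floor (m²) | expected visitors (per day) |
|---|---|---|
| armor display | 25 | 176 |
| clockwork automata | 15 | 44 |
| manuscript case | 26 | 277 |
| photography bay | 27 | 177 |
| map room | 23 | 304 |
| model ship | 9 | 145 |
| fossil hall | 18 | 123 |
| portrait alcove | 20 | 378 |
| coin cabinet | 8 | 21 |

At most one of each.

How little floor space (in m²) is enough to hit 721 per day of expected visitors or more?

52

Look for the lowest-floor combination reaching 721.
map room + model ship + portrait alcove: 827 expected visitors at 52 m².
Any bundle with less than 52 m² falls short of 721.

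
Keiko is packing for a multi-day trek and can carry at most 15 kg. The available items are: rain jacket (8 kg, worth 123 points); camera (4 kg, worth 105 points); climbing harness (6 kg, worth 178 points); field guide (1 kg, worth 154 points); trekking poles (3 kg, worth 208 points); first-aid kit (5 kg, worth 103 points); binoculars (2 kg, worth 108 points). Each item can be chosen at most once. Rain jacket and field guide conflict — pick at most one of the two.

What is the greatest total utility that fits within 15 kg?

678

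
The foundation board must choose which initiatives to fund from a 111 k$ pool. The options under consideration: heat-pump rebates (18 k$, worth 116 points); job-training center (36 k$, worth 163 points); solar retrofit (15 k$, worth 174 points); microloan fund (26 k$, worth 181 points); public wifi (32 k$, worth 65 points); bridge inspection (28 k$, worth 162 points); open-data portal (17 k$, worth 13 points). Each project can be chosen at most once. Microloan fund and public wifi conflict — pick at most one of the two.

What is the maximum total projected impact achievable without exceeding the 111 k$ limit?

680

Ranking by ratio (projected impact/k$): solar retrofit 11.60, microloan fund 6.96, heat-pump rebates 6.44.
Greedy by ratio would take heat-pump rebates + solar retrofit + microloan fund + bridge inspection + open-data portal: 104 k$ used, total 646.
The 35 k$ tied up in heat-pump rebates and open-data portal is better spent on job-training center — total rises to 680 (105 k$).
Runner-up heat-pump rebates + solar retrofit + microloan fund + bridge inspection + open-data portal tops out at 646.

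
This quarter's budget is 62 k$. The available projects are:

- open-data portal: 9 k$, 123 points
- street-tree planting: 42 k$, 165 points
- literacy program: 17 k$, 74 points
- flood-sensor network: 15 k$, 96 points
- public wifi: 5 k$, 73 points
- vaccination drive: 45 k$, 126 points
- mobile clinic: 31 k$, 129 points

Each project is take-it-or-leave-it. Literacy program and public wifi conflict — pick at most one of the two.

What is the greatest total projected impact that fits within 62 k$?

421

By projected impact per k$: public wifi 14.60, open-data portal 13.67, flood-sensor network 6.40, literacy program 4.35 lead.
Best packing: open-data portal + flood-sensor network + public wifi + mobile clinic — 60 k$, 421 total.
That's the maximum — no feasible swap from here does better than 421.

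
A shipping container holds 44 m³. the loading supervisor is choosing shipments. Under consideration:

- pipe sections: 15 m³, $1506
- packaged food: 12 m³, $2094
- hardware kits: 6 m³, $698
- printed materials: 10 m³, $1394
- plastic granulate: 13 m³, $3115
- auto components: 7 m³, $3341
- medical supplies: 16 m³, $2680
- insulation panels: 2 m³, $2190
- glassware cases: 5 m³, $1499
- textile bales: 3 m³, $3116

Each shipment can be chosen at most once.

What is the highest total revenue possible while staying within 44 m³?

15355

By revenue per m³: insulation panels 1095.00, textile bales 1038.67, auto components 477.29 lead.
Packaged food + plastic granulate + auto components + insulation panels + glassware cases + textile bales uses 42 of the 44 m³ and totals 15355.
Runner-up printed materials + plastic granulate + auto components + insulation panels + glassware cases + textile bales tops out at 14655.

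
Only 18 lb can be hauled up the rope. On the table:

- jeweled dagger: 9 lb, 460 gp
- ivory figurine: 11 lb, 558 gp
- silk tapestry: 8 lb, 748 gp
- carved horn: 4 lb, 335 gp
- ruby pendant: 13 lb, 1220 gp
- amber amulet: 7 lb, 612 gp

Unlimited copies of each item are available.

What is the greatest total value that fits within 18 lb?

A density-first pass picks carved horn + ruby pendant — 1555 at 17 lb.
The 13 lb tied up in ruby pendant is better spent on 2×amber amulet — total rises to 1559 (18 lb).

1559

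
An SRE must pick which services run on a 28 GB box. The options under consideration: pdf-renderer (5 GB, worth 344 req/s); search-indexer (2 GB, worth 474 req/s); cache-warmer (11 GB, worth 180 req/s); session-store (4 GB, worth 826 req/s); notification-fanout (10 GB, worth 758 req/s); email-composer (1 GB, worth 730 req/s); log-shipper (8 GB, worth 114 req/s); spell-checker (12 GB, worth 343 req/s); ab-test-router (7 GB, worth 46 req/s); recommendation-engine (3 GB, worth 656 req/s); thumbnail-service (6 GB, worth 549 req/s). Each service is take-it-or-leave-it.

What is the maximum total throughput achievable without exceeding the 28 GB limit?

By throughput per GB: email-composer 730.00, search-indexer 237.00, recommendation-engine 218.67, session-store 206.50 lead.
The ratio ordering already packs tightly: search-indexer + session-store + notification-fanout + email-composer + recommendation-engine + thumbnail-service, 26 GB, 3993.
Next best is pdf-renderer + search-indexer + session-store + notification-fanout + email-composer + recommendation-engine at 3788 (25 GB) — short by 205.

3993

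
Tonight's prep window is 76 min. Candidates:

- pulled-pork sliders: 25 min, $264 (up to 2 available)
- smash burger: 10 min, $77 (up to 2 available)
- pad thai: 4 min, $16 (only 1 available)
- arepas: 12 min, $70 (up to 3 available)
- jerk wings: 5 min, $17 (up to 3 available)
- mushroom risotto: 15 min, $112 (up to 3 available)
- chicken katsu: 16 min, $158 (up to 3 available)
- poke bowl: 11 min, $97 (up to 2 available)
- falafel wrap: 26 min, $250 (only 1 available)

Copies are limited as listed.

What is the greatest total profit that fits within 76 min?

Greedy by ratio would take 2×pulled-pork sliders + smash burger + chicken katsu: 76 min used, total 763.
The 26 min tied up in smash burger and chicken katsu is better spent on falafel wrap — total rises to 778 (76 min).

778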